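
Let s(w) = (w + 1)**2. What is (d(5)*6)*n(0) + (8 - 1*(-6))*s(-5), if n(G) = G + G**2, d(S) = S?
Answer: 224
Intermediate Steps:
s(w) = (1 + w)**2
(d(5)*6)*n(0) + (8 - 1*(-6))*s(-5) = (5*6)*(0*(1 + 0)) + (8 - 1*(-6))*(1 - 5)**2 = 30*(0*1) + (8 + 6)*(-4)**2 = 30*0 + 14*16 = 0 + 224 = 224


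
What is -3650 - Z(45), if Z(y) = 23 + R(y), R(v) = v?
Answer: -3718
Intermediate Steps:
Z(y) = 23 + y
-3650 - Z(45) = -3650 - (23 + 45) = -3650 - 1*68 = -3650 - 68 = -3718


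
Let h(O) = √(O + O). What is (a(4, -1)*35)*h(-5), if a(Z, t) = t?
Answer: -35*I*√10 ≈ -110.68*I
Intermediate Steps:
h(O) = √2*√O (h(O) = √(2*O) = √2*√O)
(a(4, -1)*35)*h(-5) = (-1*35)*(√2*√(-5)) = -35*√2*I*√5 = -35*I*√10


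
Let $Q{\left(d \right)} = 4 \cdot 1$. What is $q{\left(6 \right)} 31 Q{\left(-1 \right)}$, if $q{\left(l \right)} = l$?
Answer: $744$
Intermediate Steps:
$Q{\left(d \right)} = 4$
$q{\left(6 \right)} 31 Q{\left(-1 \right)} = 6 \cdot 31 \cdot 4 = 186 \cdot 4 = 744$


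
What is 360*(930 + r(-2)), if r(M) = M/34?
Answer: 5691240/17 ≈ 3.3478e+5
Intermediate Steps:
r(M) = M/34 (r(M) = M*(1/34) = M/34)
360*(930 + r(-2)) = 360*(930 + (1/34)*(-2)) = 360*(930 - 1/17) = 360*(15809/17) = 5691240/17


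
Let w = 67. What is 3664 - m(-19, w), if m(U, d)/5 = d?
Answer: 3329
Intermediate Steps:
m(U, d) = 5*d
3664 - m(-19, w) = 3664 - 5*67 = 3664 - 1*335 = 3664 - 335 = 3329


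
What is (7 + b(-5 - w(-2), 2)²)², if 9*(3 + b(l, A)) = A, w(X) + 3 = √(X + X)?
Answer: 1420864/6561 ≈ 216.56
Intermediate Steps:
w(X) = -3 + √2*√X (w(X) = -3 + √(X + X) = -3 + √(2*X) = -3 + √2*√X)
b(l, A) = -3 + A/9
(7 + b(-5 - w(-2), 2)²)² = (7 + (-3 + (⅑)*2)²)² = (7 + (-3 + 2/9)²)² = (7 + (-25/9)²)² = (7 + 625/81)² = (1192/81)² = 1420864/6561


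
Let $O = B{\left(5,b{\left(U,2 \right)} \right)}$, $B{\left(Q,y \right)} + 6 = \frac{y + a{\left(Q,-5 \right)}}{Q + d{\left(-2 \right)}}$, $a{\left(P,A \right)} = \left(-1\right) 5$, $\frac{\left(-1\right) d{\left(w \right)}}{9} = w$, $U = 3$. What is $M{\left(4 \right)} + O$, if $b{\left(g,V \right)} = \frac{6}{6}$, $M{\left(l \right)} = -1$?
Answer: $- \frac{165}{23} \approx -7.1739$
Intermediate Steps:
$d{\left(w \right)} = - 9 w$
$b{\left(g,V \right)} = 1$ ($b{\left(g,V \right)} = 6 \cdot \frac{1}{6} = 1$)
$a{\left(P,A \right)} = -5$
$B{\left(Q,y \right)} = -6 + \frac{-5 + y}{18 + Q}$ ($B{\left(Q,y \right)} = -6 + \frac{y - 5}{Q - -18} = -6 + \frac{-5 + y}{Q + 18} = -6 + \frac{-5 + y}{18 + Q}$)
$O = - \frac{142}{23}$ ($O = \frac{-113 + 1 - 30}{18 + 5} = \frac{-113 + 1 - 30}{23} = \frac{1}{23} \left(-142\right) = - \frac{142}{23} \approx -6.1739$)
$M{\left(4 \right)} + O = -1 - \frac{142}{23} = - \frac{165}{23}$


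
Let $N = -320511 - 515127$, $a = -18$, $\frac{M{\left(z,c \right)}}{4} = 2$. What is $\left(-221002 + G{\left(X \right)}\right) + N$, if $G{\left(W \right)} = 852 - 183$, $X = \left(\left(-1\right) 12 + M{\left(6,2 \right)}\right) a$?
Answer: $-1055971$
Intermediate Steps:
$M{\left(z,c \right)} = 8$ ($M{\left(z,c \right)} = 4 \cdot 2 = 8$)
$N = -835638$ ($N = -320511 - 515127 = -835638$)
$X = 72$ ($X = \left(\left(-1\right) 12 + 8\right) \left(-18\right) = \left(-12 + 8\right) \left(-18\right) = \left(-4\right) \left(-18\right) = 72$)
$G{\left(W \right)} = 669$
$\left(-221002 + G{\left(X \right)}\right) + N = \left(-221002 + 669\right) - 835638 = -220333 - 835638 = -1055971$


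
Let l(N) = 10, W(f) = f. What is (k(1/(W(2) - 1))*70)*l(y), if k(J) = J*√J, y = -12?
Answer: 700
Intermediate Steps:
k(J) = J^(3/2)
(k(1/(W(2) - 1))*70)*l(y) = ((1/(2 - 1))^(3/2)*70)*10 = ((1/1)^(3/2)*70)*10 = (1^(3/2)*70)*10 = (1*70)*10 = 70*10 = 700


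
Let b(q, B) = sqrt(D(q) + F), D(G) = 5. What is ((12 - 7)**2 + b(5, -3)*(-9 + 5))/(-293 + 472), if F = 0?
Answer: 25/179 - 4*sqrt(5)/179 ≈ 0.089697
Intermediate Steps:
b(q, B) = sqrt(5) (b(q, B) = sqrt(5 + 0) = sqrt(5))
((12 - 7)**2 + b(5, -3)*(-9 + 5))/(-293 + 472) = ((12 - 7)**2 + sqrt(5)*(-9 + 5))/(-293 + 472) = (5**2 + sqrt(5)*(-4))/179 = (25 - 4*sqrt(5))*(1/179) = 25/179 - 4*sqrt(5)/179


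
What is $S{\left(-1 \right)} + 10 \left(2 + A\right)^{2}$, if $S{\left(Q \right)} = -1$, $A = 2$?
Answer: $159$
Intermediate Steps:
$S{\left(-1 \right)} + 10 \left(2 + A\right)^{2} = -1 + 10 \left(2 + 2\right)^{2} = -1 + 10 \cdot 4^{2} = -1 + 10 \cdot 16 = -1 + 160 = 159$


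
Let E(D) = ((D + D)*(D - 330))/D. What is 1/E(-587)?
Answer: -1/1834 ≈ -0.00054526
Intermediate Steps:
E(D) = -660 + 2*D (E(D) = ((2*D)*(-330 + D))/D = (2*D*(-330 + D))/D = -660 + 2*D)
1/E(-587) = 1/(-660 + 2*(-587)) = 1/(-660 - 1174) = 1/(-1834) = -1/1834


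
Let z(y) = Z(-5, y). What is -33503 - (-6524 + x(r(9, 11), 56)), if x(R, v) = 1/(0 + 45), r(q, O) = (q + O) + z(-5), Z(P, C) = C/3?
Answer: -1214056/45 ≈ -26979.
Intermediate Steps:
Z(P, C) = C/3 (Z(P, C) = C*(⅓) = C/3)
z(y) = y/3
r(q, O) = -5/3 + O + q (r(q, O) = (q + O) + (⅓)*(-5) = (O + q) - 5/3 = -5/3 + O + q)
x(R, v) = 1/45
-33503 - (-6524 + x(r(9, 11), 56)) = -33503 - (-6524 + 1/45) = -33503 - 1*(-293579/45) = -33503 + 293579/45 = -1214056/45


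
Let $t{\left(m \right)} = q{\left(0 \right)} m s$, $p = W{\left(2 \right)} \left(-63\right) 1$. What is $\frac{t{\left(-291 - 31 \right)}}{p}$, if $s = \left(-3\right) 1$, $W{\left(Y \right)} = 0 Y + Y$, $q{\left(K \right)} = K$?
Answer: $0$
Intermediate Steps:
$W{\left(Y \right)} = Y$ ($W{\left(Y \right)} = 0 + Y = Y$)
$s = -3$
$p = -126$ ($p = 2 \left(-63\right) 1 = \left(-126\right) 1 = -126$)
$t{\left(m \right)} = 0$ ($t{\left(m \right)} = 0 m \left(-3\right) = 0 \left(-3\right) = 0$)
$\frac{t{\left(-291 - 31 \right)}}{p} = \frac{0}{-126} = 0 \left(- \frac{1}{126}\right) = 0$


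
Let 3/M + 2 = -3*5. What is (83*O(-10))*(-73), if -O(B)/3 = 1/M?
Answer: -103003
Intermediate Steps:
M = -3/17 (M = 3/(-2 - 3*5) = 3/(-2 - 15) = 3/(-17) = 3*(-1/17) = -3/17 ≈ -0.17647)
O(B) = 17 (O(B) = -3/(-3/17) = -3*(-17/3) = 17)
(83*O(-10))*(-73) = (83*17)*(-73) = 1411*(-73) = -103003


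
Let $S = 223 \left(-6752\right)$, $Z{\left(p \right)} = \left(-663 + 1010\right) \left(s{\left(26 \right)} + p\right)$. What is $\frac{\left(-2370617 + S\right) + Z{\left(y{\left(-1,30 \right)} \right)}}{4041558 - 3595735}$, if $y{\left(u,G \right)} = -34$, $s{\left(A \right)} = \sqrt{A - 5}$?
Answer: $- \frac{3888111}{445823} + \frac{347 \sqrt{21}}{445823} \approx -8.7176$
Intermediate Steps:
$s{\left(A \right)} = \sqrt{-5 + A}$
$Z{\left(p \right)} = 347 p + 347 \sqrt{21}$ ($Z{\left(p \right)} = \left(-663 + 1010\right) \left(\sqrt{-5 + 26} + p\right) = 347 \left(\sqrt{21} + p\right) = 347 \left(p + \sqrt{21}\right) = 347 p + 347 \sqrt{21}$)
$S = -1505696$
$\frac{\left(-2370617 + S\right) + Z{\left(y{\left(-1,30 \right)} \right)}}{4041558 - 3595735} = \frac{\left(-2370617 - 1505696\right) + \left(347 \left(-34\right) + 347 \sqrt{21}\right)}{4041558 - 3595735} = \frac{-3876313 - \left(11798 - 347 \sqrt{21}\right)}{445823} = \left(-3888111 + 347 \sqrt{21}\right) \frac{1}{445823} = - \frac{3888111}{445823} + \frac{347 \sqrt{21}}{445823}$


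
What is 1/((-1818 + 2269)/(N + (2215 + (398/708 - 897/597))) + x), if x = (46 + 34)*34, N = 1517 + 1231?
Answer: 349557253/950827499306 ≈ 0.00036763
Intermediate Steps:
N = 2748
x = 2720 (x = 80*34 = 2720)
1/((-1818 + 2269)/(N + (2215 + (398/708 - 897/597))) + x) = 1/((-1818 + 2269)/(2748 + (2215 + (398/708 - 897/597))) + 2720) = 1/(451/(2748 + (2215 + (398*(1/708) - 897*1/597))) + 2720) = 1/(451/(2748 + (2215 + (199/354 - 299/199))) + 2720) = 1/(451/(2748 + (2215 - 66245/70446)) + 2720) = 1/(451/(2748 + 155971645/70446) + 2720) = 1/(451/(349557253/70446) + 2720) = 1/(451*(70446/349557253) + 2720) = 1/(31771146/349557253 + 2720) = 1/(950827499306/349557253) = 349557253/950827499306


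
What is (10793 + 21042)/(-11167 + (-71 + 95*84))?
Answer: -31835/3258 ≈ -9.7713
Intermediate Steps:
(10793 + 21042)/(-11167 + (-71 + 95*84)) = 31835/(-11167 + (-71 + 7980)) = 31835/(-11167 + 7909) = 31835/(-3258) = 31835*(-1/3258) = -31835/3258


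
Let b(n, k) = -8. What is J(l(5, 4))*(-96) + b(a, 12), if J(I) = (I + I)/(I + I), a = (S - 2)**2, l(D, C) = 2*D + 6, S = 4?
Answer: -104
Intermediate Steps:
l(D, C) = 6 + 2*D
a = 4 (a = (4 - 2)**2 = 2**2 = 4)
J(I) = 1 (J(I) = (2*I)/((2*I)) = (2*I)*(1/(2*I)) = 1)
J(l(5, 4))*(-96) + b(a, 12) = 1*(-96) - 8 = -96 - 8 = -104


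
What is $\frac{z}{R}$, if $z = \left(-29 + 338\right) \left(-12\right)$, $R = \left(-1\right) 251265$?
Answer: $\frac{1236}{83755} \approx 0.014757$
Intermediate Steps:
$R = -251265$
$z = -3708$ ($z = 309 \left(-12\right) = -3708$)
$\frac{z}{R} = - \frac{3708}{-251265} = \left(-3708\right) \left(- \frac{1}{251265}\right) = \frac{1236}{83755}$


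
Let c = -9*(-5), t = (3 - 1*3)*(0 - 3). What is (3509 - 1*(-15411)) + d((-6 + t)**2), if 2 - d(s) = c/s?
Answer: 75683/4 ≈ 18921.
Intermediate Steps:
t = 0 (t = (3 - 3)*(-3) = 0*(-3) = 0)
c = 45
d(s) = 2 - 45/s
(3509 - 1*(-15411)) + d((-6 + t)**2) = (3509 - 1*(-15411)) + (2 - 45/(-6 + 0)**2) = (3509 + 15411) + (2 - 45/((-6)**2)) = 18920 + (2 - 45/36) = 18920 + (2 - 45*1/36) = 18920 + (2 - 5/4) = 18920 + 3/4 = 75683/4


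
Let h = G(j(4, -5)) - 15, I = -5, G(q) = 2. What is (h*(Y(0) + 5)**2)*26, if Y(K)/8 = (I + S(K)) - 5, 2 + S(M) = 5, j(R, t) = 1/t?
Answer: -879138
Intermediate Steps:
S(M) = 3 (S(M) = -2 + 5 = 3)
Y(K) = -56 (Y(K) = 8*((-5 + 3) - 5) = 8*(-2 - 5) = 8*(-7) = -56)
h = -13 (h = 2 - 15 = -13)
(h*(Y(0) + 5)**2)*26 = -13*(-56 + 5)**2*26 = -13*(-51)**2*26 = -13*2601*26 = -33813*26 = -879138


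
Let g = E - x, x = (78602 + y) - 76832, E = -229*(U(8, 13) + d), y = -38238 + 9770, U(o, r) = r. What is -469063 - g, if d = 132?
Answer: -462556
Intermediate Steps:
y = -28468
E = -33205 (E = -229*(13 + 132) = -229*145 = -33205)
x = -26698 (x = (78602 - 28468) - 76832 = 50134 - 76832 = -26698)
g = -6507 (g = -33205 - 1*(-26698) = -33205 + 26698 = -6507)
-469063 - g = -469063 - 1*(-6507) = -469063 + 6507 = -462556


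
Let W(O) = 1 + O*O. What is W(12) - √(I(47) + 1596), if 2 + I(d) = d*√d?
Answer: 145 - √(1594 + 47*√47) ≈ 101.23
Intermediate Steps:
I(d) = -2 + d^(3/2) (I(d) = -2 + d*√d = -2 + d^(3/2))
W(O) = 1 + O²
W(12) - √(I(47) + 1596) = (1 + 12²) - √((-2 + 47^(3/2)) + 1596) = (1 + 144) - √((-2 + 47*√47) + 1596) = 145 - √(1594 + 47*√47)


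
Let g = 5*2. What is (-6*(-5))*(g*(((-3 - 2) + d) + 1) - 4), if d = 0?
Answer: -1320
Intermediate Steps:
g = 10
(-6*(-5))*(g*(((-3 - 2) + d) + 1) - 4) = (-6*(-5))*(10*(((-3 - 2) + 0) + 1) - 4) = 30*(10*((-5 + 0) + 1) - 4) = 30*(10*(-5 + 1) - 4) = 30*(10*(-4) - 4) = 30*(-40 - 4) = 30*(-44) = -1320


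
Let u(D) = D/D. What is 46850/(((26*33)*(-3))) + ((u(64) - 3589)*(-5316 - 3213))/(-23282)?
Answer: -19965110887/14981967 ≈ -1332.6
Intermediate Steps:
u(D) = 1
46850/(((26*33)*(-3))) + ((u(64) - 3589)*(-5316 - 3213))/(-23282) = 46850/(((26*33)*(-3))) + ((1 - 3589)*(-5316 - 3213))/(-23282) = 46850/((858*(-3))) - 3588*(-8529)*(-1/23282) = 46850/(-2574) + 30602052*(-1/23282) = 46850*(-1/2574) - 15301026/11641 = -23425/1287 - 15301026/11641 = -19965110887/14981967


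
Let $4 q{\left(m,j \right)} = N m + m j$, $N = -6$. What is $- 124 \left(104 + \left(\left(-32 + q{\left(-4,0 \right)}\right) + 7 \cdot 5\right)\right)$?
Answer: $-14012$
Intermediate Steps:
$q{\left(m,j \right)} = - \frac{3 m}{2} + \frac{j m}{4}$ ($q{\left(m,j \right)} = \frac{- 6 m + m j}{4} = \frac{- 6 m + j m}{4} = - \frac{3 m}{2} + \frac{j m}{4}$)
$- 124 \left(104 + \left(\left(-32 + q{\left(-4,0 \right)}\right) + 7 \cdot 5\right)\right) = - 124 \left(104 - \left(-3 + \left(-6 + 0\right)\right)\right) = - 124 \left(104 + \left(\left(-32 + \frac{1}{4} \left(-4\right) \left(-6\right)\right) + 35\right)\right) = - 124 \left(104 + \left(\left(-32 + 6\right) + 35\right)\right) = - 124 \left(104 + \left(-26 + 35\right)\right) = - 124 \left(104 + 9\right) = \left(-124\right) 113 = -14012$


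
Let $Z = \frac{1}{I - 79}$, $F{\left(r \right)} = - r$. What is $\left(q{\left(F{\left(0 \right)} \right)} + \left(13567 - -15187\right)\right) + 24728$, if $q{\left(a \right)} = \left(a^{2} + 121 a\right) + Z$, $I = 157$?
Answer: $\frac{4171597}{78} \approx 53482.0$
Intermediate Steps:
$Z = \frac{1}{78}$ ($Z = \frac{1}{157 - 79} = \frac{1}{78} \approx 0.012821$)
$q{\left(a \right)} = \frac{1}{78} + a^{2} + 121 a$ ($q{\left(a \right)} = \left(a^{2} + 121 a\right) + \frac{1}{78} = \frac{1}{78} + a^{2} + 121 a$)
$\left(q{\left(F{\left(0 \right)} \right)} + \left(13567 - -15187\right)\right) + 24728 = \left(\left(\frac{1}{78} + \left(\left(-1\right) 0\right)^{2} + 121 \left(\left(-1\right) 0\right)\right) + \left(13567 - -15187\right)\right) + 24728 = \left(\left(\frac{1}{78} + 0^{2} + 121 \cdot 0\right) + \left(13567 + 15187\right)\right) + 24728 = \left(\left(\frac{1}{78} + 0 + 0\right) + 28754\right) + 24728 = \left(\frac{1}{78} + 28754\right) + 24728 = \frac{2242813}{78} + 24728 = \frac{4171597}{78}$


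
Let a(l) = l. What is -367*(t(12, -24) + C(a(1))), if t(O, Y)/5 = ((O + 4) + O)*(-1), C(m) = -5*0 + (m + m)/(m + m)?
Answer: 51013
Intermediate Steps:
C(m) = 1 (C(m) = 0 + (2*m)/((2*m)) = 0 + (2*m)*(1/(2*m)) = 0 + 1 = 1)
t(O, Y) = -20 - 10*O (t(O, Y) = 5*(((O + 4) + O)*(-1)) = 5*(((4 + O) + O)*(-1)) = 5*((4 + 2*O)*(-1)) = 5*(-4 - 2*O) = -20 - 10*O)
-367*(t(12, -24) + C(a(1))) = -367*((-20 - 10*12) + 1) = -367*((-20 - 120) + 1) = -367*(-140 + 1) = -367*(-139) = 51013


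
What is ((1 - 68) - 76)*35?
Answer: -5005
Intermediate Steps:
((1 - 68) - 76)*35 = (-67 - 76)*35 = -143*35 = -5005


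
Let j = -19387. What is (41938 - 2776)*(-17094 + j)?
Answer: -1428668922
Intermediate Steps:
(41938 - 2776)*(-17094 + j) = (41938 - 2776)*(-17094 - 19387) = 39162*(-36481) = -1428668922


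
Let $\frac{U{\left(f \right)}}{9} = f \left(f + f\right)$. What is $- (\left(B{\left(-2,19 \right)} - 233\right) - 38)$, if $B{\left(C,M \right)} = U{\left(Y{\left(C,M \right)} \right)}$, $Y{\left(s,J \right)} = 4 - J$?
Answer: $-3779$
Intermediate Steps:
$U{\left(f \right)} = 18 f^{2}$ ($U{\left(f \right)} = 9 f \left(f + f\right) = 9 f 2 f = 9 \cdot 2 f^{2} = 18 f^{2}$)
$B{\left(C,M \right)} = 18 \left(4 - M\right)^{2}$
$- (\left(B{\left(-2,19 \right)} - 233\right) - 38) = - (\left(18 \left(-4 + 19\right)^{2} - 233\right) - 38) = - (\left(18 \cdot 15^{2} - 233\right) - 38) = - (\left(18 \cdot 225 - 233\right) - 38) = - (\left(4050 - 233\right) - 38) = - (3817 - 38) = \left(-1\right) 3779 = -3779$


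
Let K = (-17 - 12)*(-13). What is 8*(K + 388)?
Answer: 6120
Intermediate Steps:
K = 377 (K = -29*(-13) = 377)
8*(K + 388) = 8*(377 + 388) = 8*765 = 6120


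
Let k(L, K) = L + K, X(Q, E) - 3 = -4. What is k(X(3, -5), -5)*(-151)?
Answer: 906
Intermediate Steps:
X(Q, E) = -1 (X(Q, E) = 3 - 4 = -1)
k(L, K) = K + L
k(X(3, -5), -5)*(-151) = (-5 - 1)*(-151) = -6*(-151) = 906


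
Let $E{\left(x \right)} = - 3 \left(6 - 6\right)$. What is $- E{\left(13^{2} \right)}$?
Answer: $0$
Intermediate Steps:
$E{\left(x \right)} = 0$ ($E{\left(x \right)} = \left(-3\right) 0 = 0$)
$- E{\left(13^{2} \right)} = \left(-1\right) 0 = 0$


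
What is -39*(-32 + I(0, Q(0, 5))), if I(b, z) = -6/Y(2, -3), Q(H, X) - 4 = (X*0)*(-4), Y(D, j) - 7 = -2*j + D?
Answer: 6318/5 ≈ 1263.6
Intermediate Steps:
Y(D, j) = 7 + D - 2*j (Y(D, j) = 7 + (-2*j + D) = 7 + (D - 2*j) = 7 + D - 2*j)
Q(H, X) = 4 (Q(H, X) = 4 + (X*0)*(-4) = 4 + 0*(-4) = 4 + 0 = 4)
I(b, z) = -⅖ (I(b, z) = -6/(7 + 2 - 2*(-3)) = -6/(7 + 2 + 6) = -6/15 = -6*1/15 = -⅖)
-39*(-32 + I(0, Q(0, 5))) = -39*(-32 - ⅖) = -39*(-162/5) = 6318/5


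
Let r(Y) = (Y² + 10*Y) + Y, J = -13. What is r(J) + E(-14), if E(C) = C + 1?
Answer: 13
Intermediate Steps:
E(C) = 1 + C
r(Y) = Y² + 11*Y
r(J) + E(-14) = -13*(11 - 13) + (1 - 14) = -13*(-2) - 13 = 26 - 13 = 13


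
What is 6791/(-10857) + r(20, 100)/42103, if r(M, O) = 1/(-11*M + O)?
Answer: -3812287513/6094830280 ≈ -0.62549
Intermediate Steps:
r(M, O) = 1/(O - 11*M)
6791/(-10857) + r(20, 100)/42103 = 6791/(-10857) - 1/(-1*100 + 11*20)/42103 = 6791*(-1/10857) - 1/(-100 + 220)*(1/42103) = -6791/10857 - 1/120*(1/42103) = -6791/10857 - 1*1/120*(1/42103) = -6791/10857 - 1/120*1/42103 = -6791/10857 - 1/5052360 = -3812287513/6094830280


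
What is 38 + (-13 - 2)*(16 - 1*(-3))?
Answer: -247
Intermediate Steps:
38 + (-13 - 2)*(16 - 1*(-3)) = 38 - 15*(16 + 3) = 38 - 15*19 = 38 - 285 = -247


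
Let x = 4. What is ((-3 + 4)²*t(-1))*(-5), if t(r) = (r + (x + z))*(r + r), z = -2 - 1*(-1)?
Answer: 20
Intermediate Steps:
z = -1 (z = -2 + 1 = -1)
t(r) = 2*r*(3 + r) (t(r) = (r + (4 - 1))*(r + r) = (r + 3)*(2*r) = (3 + r)*(2*r) = 2*r*(3 + r))
((-3 + 4)²*t(-1))*(-5) = ((-3 + 4)²*(2*(-1)*(3 - 1)))*(-5) = (1²*(2*(-1)*2))*(-5) = (1*(-4))*(-5) = -4*(-5) = 20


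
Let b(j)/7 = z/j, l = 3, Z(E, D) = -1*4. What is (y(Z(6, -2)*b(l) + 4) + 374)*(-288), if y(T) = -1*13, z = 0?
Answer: -103968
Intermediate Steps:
Z(E, D) = -4
b(j) = 0 (b(j) = 7*(0/j) = 7*0 = 0)
y(T) = -13
(y(Z(6, -2)*b(l) + 4) + 374)*(-288) = (-13 + 374)*(-288) = 361*(-288) = -103968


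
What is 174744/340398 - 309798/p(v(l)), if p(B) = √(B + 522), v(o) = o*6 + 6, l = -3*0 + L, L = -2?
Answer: 9708/18911 - 51633*√129/43 ≈ -13638.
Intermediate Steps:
l = -2 (l = -3*0 - 2 = 0 - 2 = -2)
v(o) = 6 + 6*o (v(o) = 6*o + 6 = 6 + 6*o)
p(B) = √(522 + B)
174744/340398 - 309798/p(v(l)) = 174744/340398 - 309798/√(522 + (6 + 6*(-2))) = 174744*(1/340398) - 309798/√(522 + (6 - 12)) = 9708/18911 - 309798/√(522 - 6) = 9708/18911 - 309798*√129/258 = 9708/18911 - 51633*√129/43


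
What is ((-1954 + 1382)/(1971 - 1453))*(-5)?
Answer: 1430/259 ≈ 5.5212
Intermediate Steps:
((-1954 + 1382)/(1971 - 1453))*(-5) = -572/518*(-5) = -572*1/518*(-5) = -286/259*(-5) = 1430/259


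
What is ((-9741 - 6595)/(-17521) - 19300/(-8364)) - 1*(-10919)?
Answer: 400151669110/36636411 ≈ 10922.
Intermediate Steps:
((-9741 - 6595)/(-17521) - 19300/(-8364)) - 1*(-10919) = (-16336*(-1/17521) - 19300*(-1/8364)) + 10919 = (16336/17521 + 4825/2091) + 10919 = 118697401/36636411 + 10919 = 400151669110/36636411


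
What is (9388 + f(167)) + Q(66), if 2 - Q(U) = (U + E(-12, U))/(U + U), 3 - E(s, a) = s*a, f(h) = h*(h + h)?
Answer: 2867105/44 ≈ 65162.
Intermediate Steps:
f(h) = 2*h² (f(h) = h*(2*h) = 2*h²)
E(s, a) = 3 - a*s (E(s, a) = 3 - s*a = 3 - a*s)
Q(U) = 2 - (3 + 13*U)/(2*U) (Q(U) = 2 - (U + (3 - 1*U*(-12)))/(U + U) = 2 - (U + (3 + 12*U))/(2*U) = 2 - (3 + 13*U)*1/(2*U) = 2 - (3 + 13*U)/(2*U))
(9388 + f(167)) + Q(66) = (9388 + 2*167²) + (3/2)*(-1 - 3*66)/66 = (9388 + 2*27889) + (3/2)*(1/66)*(-1 - 198) = (9388 + 55778) + (3/2)*(1/66)*(-199) = 65166 - 199/44 = 2867105/44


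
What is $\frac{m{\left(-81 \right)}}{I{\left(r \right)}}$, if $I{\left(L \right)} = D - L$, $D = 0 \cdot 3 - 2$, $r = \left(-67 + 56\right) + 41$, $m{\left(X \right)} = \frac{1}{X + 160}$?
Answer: $- \frac{1}{2528} \approx -0.00039557$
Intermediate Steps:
$m{\left(X \right)} = \frac{1}{160 + X}$
$r = 30$ ($r = -11 + 41 = 30$)
$D = -2$ ($D = 0 - 2 = -2$)
$I{\left(L \right)} = -2 - L$
$\frac{m{\left(-81 \right)}}{I{\left(r \right)}} = \frac{1}{\left(160 - 81\right) \left(-2 - 30\right)} = \frac{1}{79 \left(-2 - 30\right)} = \frac{1}{79 \left(-32\right)} = \frac{1}{79} \left(- \frac{1}{32}\right) = - \frac{1}{2528}$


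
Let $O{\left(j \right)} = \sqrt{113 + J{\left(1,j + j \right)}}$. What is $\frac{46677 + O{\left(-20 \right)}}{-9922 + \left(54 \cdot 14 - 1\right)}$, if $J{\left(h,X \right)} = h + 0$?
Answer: $- \frac{46677}{9167} - \frac{\sqrt{114}}{9167} \approx -5.093$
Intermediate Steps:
$J{\left(h,X \right)} = h$
$O{\left(j \right)} = \sqrt{114}$ ($O{\left(j \right)} = \sqrt{113 + 1} = \sqrt{114}$)
$\frac{46677 + O{\left(-20 \right)}}{-9922 + \left(54 \cdot 14 - 1\right)} = \frac{46677 + \sqrt{114}}{-9922 + \left(54 \cdot 14 - 1\right)} = \frac{46677 + \sqrt{114}}{-9922 + \left(756 - 1\right)} = \frac{46677 + \sqrt{114}}{-9922 + 755} = \frac{46677 + \sqrt{114}}{-9167} = \left(46677 + \sqrt{114}\right) \left(- \frac{1}{9167}\right) = - \frac{46677}{9167} - \frac{\sqrt{114}}{9167}$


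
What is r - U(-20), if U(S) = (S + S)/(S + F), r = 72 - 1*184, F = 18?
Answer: -132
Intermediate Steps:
r = -112 (r = 72 - 184 = -112)
U(S) = 2*S/(18 + S) (U(S) = (S + S)/(S + 18) = (2*S)/(18 + S) = 2*S/(18 + S))
r - U(-20) = -112 - 2*(-20)/(18 - 20) = -112 - 2*(-20)/(-2) = -112 - 2*(-20)*(-1)/2 = -112 - 1*20 = -112 - 20 = -132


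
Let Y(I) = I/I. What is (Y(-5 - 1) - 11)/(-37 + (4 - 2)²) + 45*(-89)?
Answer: -132155/33 ≈ -4004.7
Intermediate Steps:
Y(I) = 1
(Y(-5 - 1) - 11)/(-37 + (4 - 2)²) + 45*(-89) = (1 - 11)/(-37 + (4 - 2)²) + 45*(-89) = -10/(-37 + 2²) - 4005 = -10/(-37 + 4) - 4005 = -10/(-33) - 4005 = -10*(-1/33) - 4005 = 10/33 - 4005 = -132155/33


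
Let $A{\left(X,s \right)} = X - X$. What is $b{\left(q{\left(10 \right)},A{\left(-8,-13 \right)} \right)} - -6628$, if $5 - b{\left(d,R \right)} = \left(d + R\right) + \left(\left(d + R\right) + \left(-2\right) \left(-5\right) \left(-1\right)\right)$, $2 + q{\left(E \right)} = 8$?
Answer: $6631$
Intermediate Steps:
$q{\left(E \right)} = 6$ ($q{\left(E \right)} = -2 + 8 = 6$)
$A{\left(X,s \right)} = 0$
$b{\left(d,R \right)} = 15 - 2 R - 2 d$ ($b{\left(d,R \right)} = 5 - \left(\left(d + R\right) + \left(\left(d + R\right) + \left(-2\right) \left(-5\right) \left(-1\right)\right)\right) = 5 - \left(\left(R + d\right) + \left(\left(R + d\right) + 10 \left(-1\right)\right)\right) = 5 - \left(\left(R + d\right) - \left(10 - R - d\right)\right) = 5 - \left(\left(R + d\right) + \left(-10 + R + d\right)\right) = 5 - \left(-10 + 2 R + 2 d\right) = 15 - 2 R - 2 d$)
$b{\left(q{\left(10 \right)},A{\left(-8,-13 \right)} \right)} - -6628 = \left(15 - 0 - 12\right) - -6628 = \left(15 + 0 - 12\right) + 6628 = 3 + 6628 = 6631$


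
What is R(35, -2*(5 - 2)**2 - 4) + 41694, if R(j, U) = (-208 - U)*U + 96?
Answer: 45882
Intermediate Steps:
R(j, U) = 96 + U*(-208 - U) (R(j, U) = U*(-208 - U) + 96 = 96 + U*(-208 - U))
R(35, -2*(5 - 2)**2 - 4) + 41694 = (96 - (-2*(5 - 2)**2 - 4)**2 - 208*(-2*(5 - 2)**2 - 4)) + 41694 = (96 - (-2*3**2 - 4)**2 - 208*(-2*3**2 - 4)) + 41694 = (96 - (-2*9 - 4)**2 - 208*(-2*9 - 4)) + 41694 = (96 - (-18 - 4)**2 - 208*(-18 - 4)) + 41694 = (96 - 1*(-22)**2 - 208*(-22)) + 41694 = (96 - 1*484 + 4576) + 41694 = (96 - 484 + 4576) + 41694 = 4188 + 41694 = 45882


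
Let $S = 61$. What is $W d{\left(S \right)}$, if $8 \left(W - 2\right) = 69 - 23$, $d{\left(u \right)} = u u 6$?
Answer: $\frac{346053}{2} \approx 1.7303 \cdot 10^{5}$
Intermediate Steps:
$d{\left(u \right)} = 6 u^{2}$ ($d{\left(u \right)} = u^{2} \cdot 6 = 6 u^{2}$)
$W = \frac{31}{4}$ ($W = 2 + \frac{69 - 23}{8} = 2 + \frac{1}{8} \cdot 46 = 2 + \frac{23}{4} = \frac{31}{4} \approx 7.75$)
$W d{\left(S \right)} = \frac{31 \cdot 6 \cdot 61^{2}}{4} = \frac{31 \cdot 6 \cdot 3721}{4} = \frac{31}{4} \cdot 22326 = \frac{346053}{2}$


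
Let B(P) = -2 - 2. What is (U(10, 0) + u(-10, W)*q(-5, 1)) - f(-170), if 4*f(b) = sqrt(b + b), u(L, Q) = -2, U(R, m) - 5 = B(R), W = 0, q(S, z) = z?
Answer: -1 - I*sqrt(85)/2 ≈ -1.0 - 4.6098*I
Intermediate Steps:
B(P) = -4
U(R, m) = 1 (U(R, m) = 5 - 4 = 1)
f(b) = sqrt(2)*sqrt(b)/4 (f(b) = sqrt(b + b)/4 = sqrt(2*b)/4 = (sqrt(2)*sqrt(b))/4 = sqrt(2)*sqrt(b)/4)
(U(10, 0) + u(-10, W)*q(-5, 1)) - f(-170) = (1 - 2*1) - sqrt(2)*sqrt(-170)/4 = (1 - 2) - sqrt(2)*I*sqrt(170)/4 = -1 - I*sqrt(85)/2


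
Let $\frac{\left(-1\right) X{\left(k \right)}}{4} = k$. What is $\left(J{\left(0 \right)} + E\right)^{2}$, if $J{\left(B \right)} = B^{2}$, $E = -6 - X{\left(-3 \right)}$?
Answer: $324$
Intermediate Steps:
$X{\left(k \right)} = - 4 k$
$E = -18$ ($E = -6 - \left(-4\right) \left(-3\right) = -6 - 12 = -18$)
$\left(J{\left(0 \right)} + E\right)^{2} = \left(0^{2} - 18\right)^{2} = \left(0 - 18\right)^{2} = \left(-18\right)^{2} = 324$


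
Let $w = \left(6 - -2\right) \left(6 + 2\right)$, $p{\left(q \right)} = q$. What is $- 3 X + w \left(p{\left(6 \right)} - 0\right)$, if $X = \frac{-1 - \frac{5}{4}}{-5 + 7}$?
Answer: $\frac{3099}{8} \approx 387.38$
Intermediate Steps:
$X = - \frac{9}{8}$ ($X = \frac{-1 - \frac{5}{4}}{2} = \left(-1 - \frac{5}{4}\right) \frac{1}{2} = \left(- \frac{9}{4}\right) \frac{1}{2} = - \frac{9}{8} \approx -1.125$)
$w = 64$ ($w = \left(6 + 2\right) 8 = 8 \cdot 8 = 64$)
$- 3 X + w \left(p{\left(6 \right)} - 0\right) = \left(-3\right) \left(- \frac{9}{8}\right) + 64 \left(6 - 0\right) = \frac{27}{8} + 64 \left(6 + 0\right) = \frac{27}{8} + 64 \cdot 6 = \frac{27}{8} + 384 = \frac{3099}{8}$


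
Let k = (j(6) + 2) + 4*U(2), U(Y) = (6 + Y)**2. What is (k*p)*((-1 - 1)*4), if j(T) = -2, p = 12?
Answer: -24576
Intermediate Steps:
k = 256 (k = (-2 + 2) + 4*(6 + 2)**2 = 0 + 4*8**2 = 0 + 4*64 = 0 + 256 = 256)
(k*p)*((-1 - 1)*4) = (256*12)*((-1 - 1)*4) = 3072*(-2*4) = 3072*(-8) = -24576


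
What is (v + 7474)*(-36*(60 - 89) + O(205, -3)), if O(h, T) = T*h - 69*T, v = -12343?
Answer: -3096684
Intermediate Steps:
O(h, T) = -69*T + T*h
(v + 7474)*(-36*(60 - 89) + O(205, -3)) = (-12343 + 7474)*(-36*(60 - 89) - 3*(-69 + 205)) = -4869*(-36*(-29) - 3*136) = -4869*(1044 - 408) = -4869*636 = -3096684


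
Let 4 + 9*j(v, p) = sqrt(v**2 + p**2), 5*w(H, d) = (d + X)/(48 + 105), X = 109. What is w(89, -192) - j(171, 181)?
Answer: 257/765 - sqrt(62002)/9 ≈ -27.331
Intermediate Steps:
w(H, d) = 109/765 + d/765 (w(H, d) = ((d + 109)/(48 + 105))/5 = ((109 + d)/153)/5 = ((109 + d)*(1/153))/5 = (109/153 + d/153)/5 = 109/765 + d/765)
j(v, p) = -4/9 + sqrt(p**2 + v**2)/9 (j(v, p) = -4/9 + sqrt(v**2 + p**2)/9 = -4/9 + sqrt(p**2 + v**2)/9)
w(89, -192) - j(171, 181) = (109/765 + (1/765)*(-192)) - (-4/9 + sqrt(181**2 + 171**2)/9) = (109/765 - 64/255) - (-4/9 + sqrt(32761 + 29241)/9) = -83/765 - (-4/9 + sqrt(62002)/9) = -83/765 + (4/9 - sqrt(62002)/9) = 257/765 - sqrt(62002)/9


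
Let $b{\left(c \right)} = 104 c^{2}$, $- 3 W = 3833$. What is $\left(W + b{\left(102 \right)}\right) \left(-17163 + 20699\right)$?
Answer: $\frac{11464472240}{3} \approx 3.8215 \cdot 10^{9}$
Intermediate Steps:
$W = - \frac{3833}{3}$ ($W = \left(- \frac{1}{3}\right) 3833 = - \frac{3833}{3} \approx -1277.7$)
$\left(W + b{\left(102 \right)}\right) \left(-17163 + 20699\right) = \left(- \frac{3833}{3} + 104 \cdot 102^{2}\right) \left(-17163 + 20699\right) = \left(- \frac{3833}{3} + 104 \cdot 10404\right) 3536 = \left(- \frac{3833}{3} + 1082016\right) 3536 = \frac{3242215}{3} \cdot 3536 = \frac{11464472240}{3}$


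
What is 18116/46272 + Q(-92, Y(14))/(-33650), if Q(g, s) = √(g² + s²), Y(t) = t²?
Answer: 4529/11568 - 2*√2930/16825 ≈ 0.38508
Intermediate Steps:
18116/46272 + Q(-92, Y(14))/(-33650) = 18116/46272 + √((-92)² + (14²)²)/(-33650) = 18116*(1/46272) + √(8464 + 196²)*(-1/33650) = 4529/11568 + √(8464 + 38416)*(-1/33650) = 4529/11568 + √46880*(-1/33650) = 4529/11568 + (4*√2930)*(-1/33650) = 4529/11568 - 2*√2930/16825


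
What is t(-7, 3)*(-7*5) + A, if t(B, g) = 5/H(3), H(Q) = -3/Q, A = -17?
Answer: 158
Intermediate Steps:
t(B, g) = -5 (t(B, g) = 5/((-3/3)) = 5/((-3*⅓)) = 5/(-1) = 5*(-1) = -5)
t(-7, 3)*(-7*5) + A = -(-35)*5 - 17 = -5*(-35) - 17 = 175 - 17 = 158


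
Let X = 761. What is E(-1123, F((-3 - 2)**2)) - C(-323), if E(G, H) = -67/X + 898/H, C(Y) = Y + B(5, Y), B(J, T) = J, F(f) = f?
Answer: 6731653/19025 ≈ 353.83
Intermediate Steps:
C(Y) = 5 + Y (C(Y) = Y + 5 = 5 + Y)
E(G, H) = -67/761 + 898/H
E(-1123, F((-3 - 2)**2)) - C(-323) = (-67/761 + 898/((-3 - 2)**2)) - (5 - 323) = (-67/761 + 898/((-5)**2)) - 1*(-318) = (-67/761 + 898/25) + 318 = 681703/19025 + 318 = 6731653/19025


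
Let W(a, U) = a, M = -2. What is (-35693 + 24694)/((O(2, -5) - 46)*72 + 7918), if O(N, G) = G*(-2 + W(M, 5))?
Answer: -10999/6046 ≈ -1.8192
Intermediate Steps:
O(N, G) = -4*G (O(N, G) = G*(-2 - 2) = G*(-4) = -4*G)
(-35693 + 24694)/((O(2, -5) - 46)*72 + 7918) = (-35693 + 24694)/((-4*(-5) - 46)*72 + 7918) = -10999/((20 - 46)*72 + 7918) = -10999/(-26*72 + 7918) = -10999/(-1872 + 7918) = -10999/6046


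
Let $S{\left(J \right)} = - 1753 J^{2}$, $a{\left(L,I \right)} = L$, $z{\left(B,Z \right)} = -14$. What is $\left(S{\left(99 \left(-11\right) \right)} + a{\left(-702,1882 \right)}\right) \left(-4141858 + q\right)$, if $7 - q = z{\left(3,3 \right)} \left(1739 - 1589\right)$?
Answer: $8606212038966465$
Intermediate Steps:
$q = 2107$ ($q = 7 - - 14 \left(1739 - 1589\right) = 7 - \left(-14\right) 150 = 7 - -2100 = 7 + 2100 = 2107$)
$\left(S{\left(99 \left(-11\right) \right)} + a{\left(-702,1882 \right)}\right) \left(-4141858 + q\right) = \left(- 1753 \left(99 \left(-11\right)\right)^{2} - 702\right) \left(-4141858 + 2107\right) = \left(- 1753 \left(-1089\right)^{2} - 702\right) \left(-4139751\right) = \left(\left(-1753\right) 1185921 - 702\right) \left(-4139751\right) = \left(-2078919513 - 702\right) \left(-4139751\right) = \left(-2078920215\right) \left(-4139751\right) = 8606212038966465$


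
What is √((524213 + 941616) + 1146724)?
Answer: √2612553 ≈ 1616.3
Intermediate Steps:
√((524213 + 941616) + 1146724) = √(1465829 + 1146724) = √2612553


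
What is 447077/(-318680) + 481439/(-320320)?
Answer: -1059402447/364569920 ≈ -2.9059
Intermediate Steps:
447077/(-318680) + 481439/(-320320) = 447077*(-1/318680) + 481439*(-1/320320) = -447077/318680 - 68777/45760 = -1059402447/364569920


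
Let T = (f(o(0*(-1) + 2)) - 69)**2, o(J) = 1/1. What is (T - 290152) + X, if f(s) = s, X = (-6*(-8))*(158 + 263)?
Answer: -265320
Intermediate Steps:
X = 20208 (X = 48*421 = 20208)
o(J) = 1
T = 4624 (T = (1 - 69)**2 = (-68)**2 = 4624)
(T - 290152) + X = (4624 - 290152) + 20208 = -285528 + 20208 = -265320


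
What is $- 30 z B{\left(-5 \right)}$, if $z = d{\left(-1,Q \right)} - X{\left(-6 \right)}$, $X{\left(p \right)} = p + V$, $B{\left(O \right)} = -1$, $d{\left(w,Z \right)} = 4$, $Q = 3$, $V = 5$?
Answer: $150$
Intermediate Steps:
$X{\left(p \right)} = 5 + p$ ($X{\left(p \right)} = p + 5 = 5 + p$)
$z = 5$ ($z = 4 - \left(5 - 6\right) = 4 - -1 = 4 + 1 = 5$)
$- 30 z B{\left(-5 \right)} = \left(-30\right) 5 \left(-1\right) = \left(-150\right) \left(-1\right) = 150$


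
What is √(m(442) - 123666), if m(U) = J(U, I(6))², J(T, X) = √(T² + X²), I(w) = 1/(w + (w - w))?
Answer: √2581129/6 ≈ 267.76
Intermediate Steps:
I(w) = 1/w (I(w) = 1/(w + 0) = 1/w)
m(U) = 1/36 + U² (m(U) = (√(U² + (1/6)²))² = (√(U² + (⅙)²))² = (√(U² + 1/36))² = (√(1/36 + U²))² = 1/36 + U²)
√(m(442) - 123666) = √((1/36 + 442²) - 123666) = √((1/36 + 195364) - 123666) = √(7033105/36 - 123666) = √(2581129/36) = √2581129/6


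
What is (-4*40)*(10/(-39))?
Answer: 1600/39 ≈ 41.026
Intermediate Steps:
(-4*40)*(10/(-39)) = -1600*(-1)/39 = -160*(-10/39) = 1600/39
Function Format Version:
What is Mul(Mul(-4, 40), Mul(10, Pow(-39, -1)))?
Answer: Rational(1600, 39) ≈ 41.026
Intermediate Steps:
Mul(Mul(-4, 40), Mul(10, Pow(-39, -1))) = Mul(-160, Mul(10, Rational(-1, 39))) = Mul(-160, Rational(-10, 39)) = Rational(1600, 39)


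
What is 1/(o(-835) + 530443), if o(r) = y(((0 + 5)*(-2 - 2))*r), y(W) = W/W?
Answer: 1/530444 ≈ 1.8852e-6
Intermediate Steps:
y(W) = 1
o(r) = 1
1/(o(-835) + 530443) = 1/(1 + 530443) = 1/530444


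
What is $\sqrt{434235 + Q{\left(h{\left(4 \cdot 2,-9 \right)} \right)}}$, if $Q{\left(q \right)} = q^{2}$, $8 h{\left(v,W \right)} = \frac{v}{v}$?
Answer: $\frac{\sqrt{27791041}}{8} \approx 658.96$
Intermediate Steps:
$h{\left(v,W \right)} = \frac{1}{8}$ ($h{\left(v,W \right)} = \frac{v \frac{1}{v}}{8} = \frac{1}{8} \cdot 1 = \frac{1}{8}$)
$\sqrt{434235 + Q{\left(h{\left(4 \cdot 2,-9 \right)} \right)}} = \sqrt{434235 + \left(\frac{1}{8}\right)^{2}} = \sqrt{434235 + \frac{1}{64}} = \sqrt{\frac{27791041}{64}} = \frac{\sqrt{27791041}}{8}$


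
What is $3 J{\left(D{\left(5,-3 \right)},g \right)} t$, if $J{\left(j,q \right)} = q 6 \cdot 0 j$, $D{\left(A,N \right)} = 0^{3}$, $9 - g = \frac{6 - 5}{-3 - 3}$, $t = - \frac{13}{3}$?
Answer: $0$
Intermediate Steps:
$t = - \frac{13}{3}$ ($t = \left(-13\right) \frac{1}{3} = - \frac{13}{3} \approx -4.3333$)
$g = \frac{55}{6}$ ($g = 9 - \frac{6 - 5}{-3 - 3} = 9 - 1 \frac{1}{-6} = 9 - 1 \left(- \frac{1}{6}\right) = 9 - - \frac{1}{6} = 9 + \frac{1}{6} = \frac{55}{6} \approx 9.1667$)
$D{\left(A,N \right)} = 0$
$J{\left(j,q \right)} = 0$ ($J{\left(j,q \right)} = q 0 j = q 0 = 0$)
$3 J{\left(D{\left(5,-3 \right)},g \right)} t = 3 \cdot 0 \left(- \frac{13}{3}\right) = 0 \left(- \frac{13}{3}\right) = 0$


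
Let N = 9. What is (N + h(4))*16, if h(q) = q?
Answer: 208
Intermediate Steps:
(N + h(4))*16 = (9 + 4)*16 = 13*16 = 208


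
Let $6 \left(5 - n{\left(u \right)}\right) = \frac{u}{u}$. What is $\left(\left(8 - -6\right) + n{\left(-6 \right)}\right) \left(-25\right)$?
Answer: $- \frac{2825}{6} \approx -470.83$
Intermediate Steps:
$n{\left(u \right)} = \frac{29}{6}$ ($n{\left(u \right)} = 5 - \frac{u \frac{1}{u}}{6} = 5 - \frac{1}{6} = \frac{29}{6}$)
$\left(\left(8 - -6\right) + n{\left(-6 \right)}\right) \left(-25\right) = \left(\left(8 - -6\right) + \frac{29}{6}\right) \left(-25\right) = \left(\left(8 + 6\right) + \frac{29}{6}\right) \left(-25\right) = \left(14 + \frac{29}{6}\right) \left(-25\right) = \frac{113}{6} \left(-25\right) = - \frac{2825}{6}$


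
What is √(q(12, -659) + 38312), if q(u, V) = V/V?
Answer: 9*√473 ≈ 195.74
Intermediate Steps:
q(u, V) = 1
√(q(12, -659) + 38312) = √(1 + 38312) = √38313 = 9*√473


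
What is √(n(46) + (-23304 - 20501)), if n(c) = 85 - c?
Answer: I*√43766 ≈ 209.2*I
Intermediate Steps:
√(n(46) + (-23304 - 20501)) = √((85 - 1*46) + (-23304 - 20501)) = √((85 - 46) - 43805) = √(39 - 43805) = √(-43766) = I*√43766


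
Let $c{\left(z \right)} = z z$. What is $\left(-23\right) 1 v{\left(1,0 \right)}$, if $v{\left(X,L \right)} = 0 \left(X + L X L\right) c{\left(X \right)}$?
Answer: $0$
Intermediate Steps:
$c{\left(z \right)} = z^{2}$
$v{\left(X,L \right)} = 0$ ($v{\left(X,L \right)} = 0 \left(X + L X L\right) X^{2} = 0 \left(X + L L X\right) X^{2} = 0 \left(X + X L^{2}\right) X^{2} = 0 X^{2} = 0$)
$\left(-23\right) 1 v{\left(1,0 \right)} = \left(-23\right) 1 \cdot 0 = \left(-23\right) 0 = 0$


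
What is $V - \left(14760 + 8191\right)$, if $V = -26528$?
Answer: $-49479$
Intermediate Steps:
$V - \left(14760 + 8191\right) = -26528 - \left(14760 + 8191\right) = -26528 - 22951 = -49479$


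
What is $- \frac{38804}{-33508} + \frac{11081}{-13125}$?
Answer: $\frac{4928584}{15706875} \approx 0.31379$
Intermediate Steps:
$- \frac{38804}{-33508} + \frac{11081}{-13125} = \left(-38804\right) \left(- \frac{1}{33508}\right) + 11081 \left(- \frac{1}{13125}\right) = \frac{9701}{8377} - \frac{1583}{1875} = \frac{4928584}{15706875}$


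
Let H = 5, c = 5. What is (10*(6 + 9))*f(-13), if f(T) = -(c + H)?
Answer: -1500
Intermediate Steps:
f(T) = -10 (f(T) = -(5 + 5) = -1*10 = -10)
(10*(6 + 9))*f(-13) = (10*(6 + 9))*(-10) = (10*15)*(-10) = 150*(-10) = -1500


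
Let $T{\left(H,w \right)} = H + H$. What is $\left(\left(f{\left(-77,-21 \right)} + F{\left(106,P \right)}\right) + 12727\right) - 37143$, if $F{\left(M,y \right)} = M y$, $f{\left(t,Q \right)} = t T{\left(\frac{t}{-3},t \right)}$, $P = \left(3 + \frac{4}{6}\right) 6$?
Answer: $- \frac{78110}{3} \approx -26037.0$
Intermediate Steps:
$T{\left(H,w \right)} = 2 H$
$P = 22$ ($P = \left(3 + 4 \cdot \frac{1}{6}\right) 6 = \left(3 + \frac{2}{3}\right) 6 = \frac{11}{3} \cdot 6 = 22$)
$f{\left(t,Q \right)} = - \frac{2 t^{2}}{3}$ ($f{\left(t,Q \right)} = t 2 \frac{t}{-3} = t 2 t \left(- \frac{1}{3}\right) = t 2 \left(- \frac{t}{3}\right) = t \left(- \frac{2 t}{3}\right) = - \frac{2 t^{2}}{3}$)
$\left(\left(f{\left(-77,-21 \right)} + F{\left(106,P \right)}\right) + 12727\right) - 37143 = \left(\left(- \frac{2 \left(-77\right)^{2}}{3} + 106 \cdot 22\right) + 12727\right) - 37143 = \left(\left(\left(- \frac{2}{3}\right) 5929 + 2332\right) + 12727\right) - 37143 = \left(\left(- \frac{11858}{3} + 2332\right) + 12727\right) - 37143 = \left(- \frac{4862}{3} + 12727\right) - 37143 = \frac{33319}{3} - 37143 = - \frac{78110}{3}$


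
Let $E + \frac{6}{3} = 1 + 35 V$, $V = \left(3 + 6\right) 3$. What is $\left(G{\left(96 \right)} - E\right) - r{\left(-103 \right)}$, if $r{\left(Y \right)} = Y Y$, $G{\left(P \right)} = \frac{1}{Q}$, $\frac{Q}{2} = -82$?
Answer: $- \frac{1894693}{164} \approx -11553.0$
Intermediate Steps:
$Q = -164$ ($Q = 2 \left(-82\right) = -164$)
$V = 27$ ($V = 9 \cdot 3 = 27$)
$G{\left(P \right)} = - \frac{1}{164}$ ($G{\left(P \right)} = \frac{1}{-164} = - \frac{1}{164}$)
$r{\left(Y \right)} = Y^{2}$
$E = 944$ ($E = -2 + \left(1 + 35 \cdot 27\right) = -2 + \left(1 + 945\right) = -2 + 946 = 944$)
$\left(G{\left(96 \right)} - E\right) - r{\left(-103 \right)} = \left(- \frac{1}{164} - 944\right) - \left(-103\right)^{2} = \left(- \frac{1}{164} - 944\right) - 10609 = - \frac{154817}{164} - 10609 = - \frac{1894693}{164}$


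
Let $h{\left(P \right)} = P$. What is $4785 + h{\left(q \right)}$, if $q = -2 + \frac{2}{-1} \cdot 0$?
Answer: $4783$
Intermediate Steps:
$q = -2$ ($q = -2 + 2 \left(-1\right) 0 = -2 - 0 = -2 + 0 = -2$)
$4785 + h{\left(q \right)} = 4785 - 2 = 4783$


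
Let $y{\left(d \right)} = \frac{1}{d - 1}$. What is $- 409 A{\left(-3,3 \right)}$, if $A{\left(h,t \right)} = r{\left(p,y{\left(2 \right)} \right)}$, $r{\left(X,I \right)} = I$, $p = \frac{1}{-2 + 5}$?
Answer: $-409$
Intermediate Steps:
$p = \frac{1}{3} \approx 0.33333$
$y{\left(d \right)} = \frac{1}{-1 + d}$
$A{\left(h,t \right)} = 1$ ($A{\left(h,t \right)} = \frac{1}{-1 + 2} = 1^{-1} = 1$)
$- 409 A{\left(-3,3 \right)} = \left(-409\right) 1 = -409$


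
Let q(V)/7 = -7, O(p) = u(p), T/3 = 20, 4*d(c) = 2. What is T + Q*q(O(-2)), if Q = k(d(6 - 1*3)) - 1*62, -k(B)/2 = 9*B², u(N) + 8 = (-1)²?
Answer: 6637/2 ≈ 3318.5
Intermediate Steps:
d(c) = ½ (d(c) = (¼)*2 = ½)
T = 60 (T = 3*20 = 60)
u(N) = -7 (u(N) = -8 + (-1)² = -8 + 1 = -7)
k(B) = -18*B²
O(p) = -7
Q = -133/2 (Q = -18*(½)² - 1*62 = -18*¼ - 62 = -9/2 - 62 = -133/2 ≈ -66.500)
q(V) = -49 (q(V) = 7*(-7) = -49)
T + Q*q(O(-2)) = 60 - 133/2*(-49) = 60 + 6517/2 = 6637/2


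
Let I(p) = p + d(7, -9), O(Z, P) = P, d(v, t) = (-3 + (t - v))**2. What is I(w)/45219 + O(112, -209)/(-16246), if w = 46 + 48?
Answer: 16842701/734627874 ≈ 0.022927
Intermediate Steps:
d(v, t) = (-3 + t - v)**2
w = 94
I(p) = 361 + p (I(p) = p + (3 + 7 - 1*(-9))**2 = p + (3 + 7 + 9)**2 = p + 19**2 = p + 361 = 361 + p)
I(w)/45219 + O(112, -209)/(-16246) = (361 + 94)/45219 - 209/(-16246) = 455*(1/45219) - 209*(-1/16246) = 455/45219 + 209/16246 = 16842701/734627874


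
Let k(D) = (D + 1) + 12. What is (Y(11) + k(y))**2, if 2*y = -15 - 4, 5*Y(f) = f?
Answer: 3249/100 ≈ 32.490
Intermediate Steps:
Y(f) = f/5
y = -19/2 (y = (-15 - 4)/2 = (1/2)*(-19) = -19/2 ≈ -9.5000)
k(D) = 13 + D (k(D) = (1 + D) + 12 = 13 + D)
(Y(11) + k(y))**2 = ((1/5)*11 + (13 - 19/2))**2 = (11/5 + 7/2)**2 = (57/10)**2 = 3249/100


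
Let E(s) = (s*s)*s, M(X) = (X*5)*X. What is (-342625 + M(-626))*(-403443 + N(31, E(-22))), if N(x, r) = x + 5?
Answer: -652210284285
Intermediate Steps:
M(X) = 5*X² (M(X) = (5*X)*X = 5*X²)
E(s) = s³ (E(s) = s²*s = s³)
N(x, r) = 5 + x
(-342625 + M(-626))*(-403443 + N(31, E(-22))) = (-342625 + 5*(-626)²)*(-403443 + (5 + 31)) = (-342625 + 5*391876)*(-403443 + 36) = (-342625 + 1959380)*(-403407) = 1616755*(-403407) = -652210284285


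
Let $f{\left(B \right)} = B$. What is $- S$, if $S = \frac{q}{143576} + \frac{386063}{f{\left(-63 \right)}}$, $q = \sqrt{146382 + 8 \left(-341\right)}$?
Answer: $\frac{386063}{63} - \frac{\sqrt{143654}}{143576} \approx 6128.0$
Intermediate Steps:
$q = \sqrt{143654}$ ($q = \sqrt{146382 - 2728} = \sqrt{143654} \approx 379.02$)
$S = - \frac{386063}{63} + \frac{\sqrt{143654}}{143576}$ ($S = \frac{\sqrt{143654}}{143576} + \frac{386063}{-63} = \sqrt{143654} \cdot \frac{1}{143576} + 386063 \left(- \frac{1}{63}\right) = \frac{\sqrt{143654}}{143576} - \frac{386063}{63} = - \frac{386063}{63} + \frac{\sqrt{143654}}{143576} \approx -6128.0$)
$- S = - (- \frac{386063}{63} + \frac{\sqrt{143654}}{143576}) = \frac{386063}{63} - \frac{\sqrt{143654}}{143576}$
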